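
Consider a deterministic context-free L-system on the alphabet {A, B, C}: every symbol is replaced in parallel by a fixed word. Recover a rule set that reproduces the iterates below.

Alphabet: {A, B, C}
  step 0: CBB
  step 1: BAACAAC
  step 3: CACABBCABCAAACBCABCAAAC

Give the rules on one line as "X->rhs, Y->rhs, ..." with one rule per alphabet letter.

  step 0 ⇒ step 1: CBB ⇒ B·AAC·AAC
    B ↦ AAC
    C ↦ B
    A ↦ CA  (constrained at step 1)

A->CA, B->AAC, C->B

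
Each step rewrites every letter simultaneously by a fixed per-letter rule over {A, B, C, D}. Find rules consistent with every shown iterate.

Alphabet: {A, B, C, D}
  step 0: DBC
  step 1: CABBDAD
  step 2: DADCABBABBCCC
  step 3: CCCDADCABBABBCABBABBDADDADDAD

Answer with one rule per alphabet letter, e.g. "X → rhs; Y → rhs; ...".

  step 2 ⇒ step 3: DADCABBABBCCC ⇒ C·C·C·DAD·C·ABB·ABB·C·ABB·ABB·DAD·DAD·DAD
    A ↦ C
    B ↦ ABB
    C ↦ DAD
    D ↦ C

A->C, B->ABB, C->DAD, D->C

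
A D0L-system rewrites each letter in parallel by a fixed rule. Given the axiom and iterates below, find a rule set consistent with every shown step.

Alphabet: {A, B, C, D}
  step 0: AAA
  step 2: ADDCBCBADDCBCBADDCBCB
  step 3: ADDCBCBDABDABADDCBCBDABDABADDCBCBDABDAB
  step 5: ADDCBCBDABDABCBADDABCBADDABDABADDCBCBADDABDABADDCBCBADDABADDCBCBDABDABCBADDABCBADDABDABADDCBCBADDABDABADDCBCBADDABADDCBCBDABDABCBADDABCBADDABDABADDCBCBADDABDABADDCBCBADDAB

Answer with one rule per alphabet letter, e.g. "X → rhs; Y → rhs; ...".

A->ADD, B->AB, C->D, D->CB

  step 2 ⇒ step 3: ADDCBCBADDCBCBADDCBCB ⇒ ADD·CB·CB·D·AB·D·AB·ADD·CB·CB·D·AB·D·AB·ADD·CB·CB·D·AB·D·AB
    A ↦ ADD
    B ↦ AB
    C ↦ D
    D ↦ CB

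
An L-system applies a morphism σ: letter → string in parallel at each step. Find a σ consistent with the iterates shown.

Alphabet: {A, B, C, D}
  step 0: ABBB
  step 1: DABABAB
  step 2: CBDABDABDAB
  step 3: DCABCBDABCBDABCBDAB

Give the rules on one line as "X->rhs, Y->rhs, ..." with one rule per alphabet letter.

  step 2 ⇒ step 3: CBDABDABDAB ⇒ DC·AB·CB·D·AB·CB·D·AB·CB·D·AB
    A ↦ D
    B ↦ AB
    C ↦ DC
    D ↦ CB

A->D, B->AB, C->DC, D->CB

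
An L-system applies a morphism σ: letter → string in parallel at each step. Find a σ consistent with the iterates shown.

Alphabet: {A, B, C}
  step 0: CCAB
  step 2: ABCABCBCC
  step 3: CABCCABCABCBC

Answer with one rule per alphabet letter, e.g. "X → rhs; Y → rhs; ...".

  step 2 ⇒ step 3: ABCABCBCC ⇒ C·A·BC·C·A·BC·A·BC·BC
    A ↦ C
    B ↦ A
    C ↦ BC

A->C, B->A, C->BC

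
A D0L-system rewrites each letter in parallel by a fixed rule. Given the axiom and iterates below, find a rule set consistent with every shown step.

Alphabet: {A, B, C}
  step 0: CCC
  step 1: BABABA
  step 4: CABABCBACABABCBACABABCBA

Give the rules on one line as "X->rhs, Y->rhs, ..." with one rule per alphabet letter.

A->AB, B->C, C->BA

  step 0 ⇒ step 1: CCC ⇒ BA·BA·BA
    C ↦ BA
    A ↦ AB  (constrained at step 1)
    B ↦ C  (constrained at step 1)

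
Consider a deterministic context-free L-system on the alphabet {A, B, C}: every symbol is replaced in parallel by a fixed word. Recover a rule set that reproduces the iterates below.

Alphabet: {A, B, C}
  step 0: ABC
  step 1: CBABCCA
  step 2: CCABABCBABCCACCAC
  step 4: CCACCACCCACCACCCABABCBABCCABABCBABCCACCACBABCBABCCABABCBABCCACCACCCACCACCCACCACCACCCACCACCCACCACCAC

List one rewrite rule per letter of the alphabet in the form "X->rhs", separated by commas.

  step 1 ⇒ step 2: CBABCCA ⇒ CCA·BAB·C·BAB·CCA·CCA·C
    A ↦ C
    B ↦ BAB
    C ↦ CCA

A->C, B->BAB, C->CCA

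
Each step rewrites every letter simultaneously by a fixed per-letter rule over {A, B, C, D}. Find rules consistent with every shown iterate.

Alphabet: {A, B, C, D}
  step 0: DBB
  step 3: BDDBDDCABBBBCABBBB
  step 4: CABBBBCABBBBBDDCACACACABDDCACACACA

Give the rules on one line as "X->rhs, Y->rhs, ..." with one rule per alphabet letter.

A->DD, B->CA, C->B, D->BB

  step 3 ⇒ step 4: BDDBDDCABBBBCABBBB ⇒ CA·BB·BB·CA·BB·BB·B·DD·CA·CA·CA·CA·B·DD·CA·CA·CA·CA
    A ↦ DD
    B ↦ CA
    C ↦ B
    D ↦ BB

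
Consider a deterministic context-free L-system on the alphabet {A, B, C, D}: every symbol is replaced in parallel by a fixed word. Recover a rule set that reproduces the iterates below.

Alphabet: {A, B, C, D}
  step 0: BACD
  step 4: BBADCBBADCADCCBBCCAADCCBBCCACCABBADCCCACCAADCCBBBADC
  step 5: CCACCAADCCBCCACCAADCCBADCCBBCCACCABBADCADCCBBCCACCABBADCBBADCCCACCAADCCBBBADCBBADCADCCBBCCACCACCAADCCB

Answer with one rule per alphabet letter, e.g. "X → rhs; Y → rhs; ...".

A->ADC, B->CCA, C->B, D->C

  step 4 ⇒ step 5: BBADCBBADCADCCBBCCAADCCBBCCACCABBADCCCACCAADCCBBBADC ⇒ CCA·CCA·ADC·C·B·CCA·CCA·ADC·C·B·ADC·C·B·B·CCA·CCA·B·B·ADC·ADC·C·B·B·CCA·CCA·B·B·ADC·B·B·ADC·CCA·CCA·ADC·C·B·B·B·ADC·B·B·ADC·ADC·C·B·B·CCA·CCA·CCA·ADC·C·B
    A ↦ ADC
    B ↦ CCA
    C ↦ B
    D ↦ C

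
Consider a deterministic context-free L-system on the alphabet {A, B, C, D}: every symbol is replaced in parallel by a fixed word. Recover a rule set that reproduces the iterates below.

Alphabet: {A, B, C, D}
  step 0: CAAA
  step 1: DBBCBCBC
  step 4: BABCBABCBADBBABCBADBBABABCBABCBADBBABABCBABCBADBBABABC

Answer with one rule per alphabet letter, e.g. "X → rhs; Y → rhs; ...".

A->BC, B->BA, C->DB, D->B

  step 0 ⇒ step 1: CAAA ⇒ DB·BC·BC·BC
    A ↦ BC
    C ↦ DB
    B ↦ BA  (constrained at step 1)
    D ↦ B  (constrained at step 1)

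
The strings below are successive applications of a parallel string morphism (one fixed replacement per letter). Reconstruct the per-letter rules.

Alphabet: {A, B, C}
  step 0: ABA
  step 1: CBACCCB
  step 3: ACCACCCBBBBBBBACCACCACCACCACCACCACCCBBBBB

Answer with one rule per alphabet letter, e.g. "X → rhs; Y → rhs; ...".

A->CB, B->ACC, C->BB

  step 0 ⇒ step 1: ABA ⇒ CB·ACC·CB
    A ↦ CB
    B ↦ ACC
    C ↦ BB  (constrained at step 1)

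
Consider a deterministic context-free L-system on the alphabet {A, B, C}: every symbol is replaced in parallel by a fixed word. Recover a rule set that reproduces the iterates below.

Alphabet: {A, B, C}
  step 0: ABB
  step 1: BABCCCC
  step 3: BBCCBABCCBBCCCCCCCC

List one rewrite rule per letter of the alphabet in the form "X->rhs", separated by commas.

A->BAB, B->CC, C->B

  step 0 ⇒ step 1: ABB ⇒ BAB·CC·CC
    A ↦ BAB
    B ↦ CC
    C ↦ B  (constrained at step 1)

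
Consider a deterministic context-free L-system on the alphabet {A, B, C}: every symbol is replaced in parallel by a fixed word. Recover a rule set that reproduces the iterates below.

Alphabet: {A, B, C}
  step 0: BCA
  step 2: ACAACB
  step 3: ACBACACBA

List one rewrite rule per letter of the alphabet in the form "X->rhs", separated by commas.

  step 2 ⇒ step 3: ACAACB ⇒ AC·B·AC·AC·B·A
    A ↦ AC
    B ↦ A
    C ↦ B

A->AC, B->A, C->B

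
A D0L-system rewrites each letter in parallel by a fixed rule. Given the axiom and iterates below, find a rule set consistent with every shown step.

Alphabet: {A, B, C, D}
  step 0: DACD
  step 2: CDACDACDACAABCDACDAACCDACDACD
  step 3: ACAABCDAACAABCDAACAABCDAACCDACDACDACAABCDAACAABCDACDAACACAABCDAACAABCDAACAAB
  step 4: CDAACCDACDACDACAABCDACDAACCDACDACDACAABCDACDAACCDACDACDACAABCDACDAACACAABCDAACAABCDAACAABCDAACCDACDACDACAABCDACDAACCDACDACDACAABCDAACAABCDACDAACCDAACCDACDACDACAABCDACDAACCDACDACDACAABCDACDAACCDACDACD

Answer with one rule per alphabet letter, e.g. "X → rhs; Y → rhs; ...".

A->CDA, B->CD, C->AC, D->AAB

  step 3 ⇒ step 4: ACAABCDAACAABCDAACAABCDAACCDACDACDACAABCDAACAABCDACDAACACAABCDAACAABCDAACAAB ⇒ CDA·AC·CDA·CDA·CD·AC·AAB·CDA·CDA·AC·CDA·CDA·CD·AC·AAB·CDA·CDA·AC·CDA·CDA·CD·AC·AAB·CDA·CDA·AC·AC·AAB·CDA·AC·AAB·CDA·AC·AAB·CDA·AC·CDA·CDA·CD·AC·AAB·CDA·CDA·AC·CDA·CDA·CD·AC·AAB·CDA·AC·AAB·CDA·CDA·AC·CDA·AC·CDA·CDA·CD·AC·AAB·CDA·CDA·AC·CDA·CDA·CD·AC·AAB·CDA·CDA·AC·CDA·CDA·CD
    A ↦ CDA
    B ↦ CD
    C ↦ AC
    D ↦ AAB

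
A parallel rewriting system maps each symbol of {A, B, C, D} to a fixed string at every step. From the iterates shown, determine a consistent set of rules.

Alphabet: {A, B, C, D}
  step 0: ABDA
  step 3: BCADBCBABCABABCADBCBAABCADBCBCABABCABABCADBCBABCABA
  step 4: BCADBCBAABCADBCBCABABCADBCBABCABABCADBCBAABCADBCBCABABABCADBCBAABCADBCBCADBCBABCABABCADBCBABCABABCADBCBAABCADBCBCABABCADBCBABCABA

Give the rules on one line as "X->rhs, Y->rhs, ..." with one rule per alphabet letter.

A->BA, B->BCA, C->DBC, D->A

  step 3 ⇒ step 4: BCADBCBABCABABCADBCBAABCADBCBCABABCABABCADBCBABCABA ⇒ BCA·DBC·BA·A·BCA·DBC·BCA·BA·BCA·DBC·BA·BCA·BA·BCA·DBC·BA·A·BCA·DBC·BCA·BA·BA·BCA·DBC·BA·A·BCA·DBC·BCA·DBC·BA·BCA·BA·BCA·DBC·BA·BCA·BA·BCA·DBC·BA·A·BCA·DBC·BCA·BA·BCA·DBC·BA·BCA·BA
    A ↦ BA
    B ↦ BCA
    C ↦ DBC
    D ↦ A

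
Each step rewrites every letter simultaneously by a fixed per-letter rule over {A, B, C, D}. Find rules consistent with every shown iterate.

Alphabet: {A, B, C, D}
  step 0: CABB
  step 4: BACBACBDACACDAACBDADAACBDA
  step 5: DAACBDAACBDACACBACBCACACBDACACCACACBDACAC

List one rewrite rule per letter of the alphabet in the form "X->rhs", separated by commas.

  step 4 ⇒ step 5: BACBACBDACACDAACBDADAACBDA ⇒ DA·AC·B·DA·AC·B·DA·C·AC·B·AC·B·C·AC·AC·B·DA·C·AC·C·AC·AC·B·DA·C·AC
    A ↦ AC
    B ↦ DA
    C ↦ B
    D ↦ C

A->AC, B->DA, C->B, D->C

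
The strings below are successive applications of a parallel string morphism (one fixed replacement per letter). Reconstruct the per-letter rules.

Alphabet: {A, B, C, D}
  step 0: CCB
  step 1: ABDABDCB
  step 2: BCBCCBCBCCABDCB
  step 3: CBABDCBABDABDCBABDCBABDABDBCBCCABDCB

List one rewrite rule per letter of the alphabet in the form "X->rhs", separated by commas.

  step 2 ⇒ step 3: BCBCCBCBCCABDCB ⇒ CB·ABD·CB·ABD·ABD·CB·ABD·CB·ABD·ABD·B·CB·CC·ABD·CB
    A ↦ B
    B ↦ CB
    C ↦ ABD
    D ↦ CC

A->B, B->CB, C->ABD, D->CC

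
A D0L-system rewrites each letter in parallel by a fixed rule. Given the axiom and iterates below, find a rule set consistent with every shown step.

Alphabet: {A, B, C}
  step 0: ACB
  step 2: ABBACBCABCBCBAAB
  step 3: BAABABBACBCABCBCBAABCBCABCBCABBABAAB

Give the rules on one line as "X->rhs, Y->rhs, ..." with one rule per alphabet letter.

A->BA, B->AB, C->CBC

  step 2 ⇒ step 3: ABBACBCABCBCBAAB ⇒ BA·AB·AB·BA·CBC·AB·CBC·BA·AB·CBC·AB·CBC·AB·BA·BA·AB
    A ↦ BA
    B ↦ AB
    C ↦ CBC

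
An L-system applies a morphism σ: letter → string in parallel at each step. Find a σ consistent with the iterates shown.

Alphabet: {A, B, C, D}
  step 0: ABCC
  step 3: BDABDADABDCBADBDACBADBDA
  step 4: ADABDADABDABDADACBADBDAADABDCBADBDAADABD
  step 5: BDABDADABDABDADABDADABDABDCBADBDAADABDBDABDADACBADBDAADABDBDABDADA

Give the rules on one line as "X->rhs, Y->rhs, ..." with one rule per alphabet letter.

A->BD, B->AD, C->CB, D->A

  step 4 ⇒ step 5: ADABDADABDABDADACBADBDAADABDCBADBDAADABD ⇒ BD·A·BD·AD·A·BD·A·BD·AD·A·BD·AD·A·BD·A·BD·CB·AD·BD·A·AD·A·BD·BD·A·BD·AD·A·CB·AD·BD·A·AD·A·BD·BD·A·BD·AD·A
    A ↦ BD
    B ↦ AD
    C ↦ CB
    D ↦ A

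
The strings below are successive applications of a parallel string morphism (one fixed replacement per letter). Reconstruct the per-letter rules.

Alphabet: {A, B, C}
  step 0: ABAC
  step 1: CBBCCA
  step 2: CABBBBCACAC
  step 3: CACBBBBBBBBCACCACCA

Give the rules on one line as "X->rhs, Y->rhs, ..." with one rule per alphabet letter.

  step 2 ⇒ step 3: CABBBBCACAC ⇒ CA·C·BB·BB·BB·BB·CA·C·CA·C·CA
    A ↦ C
    B ↦ BB
    C ↦ CA

A->C, B->BB, C->CA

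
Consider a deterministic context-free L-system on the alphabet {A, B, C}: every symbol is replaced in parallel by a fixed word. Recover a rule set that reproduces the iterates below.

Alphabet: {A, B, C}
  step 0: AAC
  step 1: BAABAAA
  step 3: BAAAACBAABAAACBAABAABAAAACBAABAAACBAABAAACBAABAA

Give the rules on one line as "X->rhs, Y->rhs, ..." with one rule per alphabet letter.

  step 0 ⇒ step 1: AAC ⇒ BAA·BAA·A
    A ↦ BAA
    C ↦ A
    B ↦ AC  (constrained at step 1)

A->BAA, B->AC, C->A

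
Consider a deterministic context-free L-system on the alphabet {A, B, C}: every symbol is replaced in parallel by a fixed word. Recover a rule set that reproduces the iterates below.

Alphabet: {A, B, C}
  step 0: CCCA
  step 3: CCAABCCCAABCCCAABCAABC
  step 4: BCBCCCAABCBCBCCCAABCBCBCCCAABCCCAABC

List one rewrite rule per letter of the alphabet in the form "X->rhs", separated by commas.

A->C, B->AA, C->BC

  step 3 ⇒ step 4: CCAABCCCAABCCCAABCAABC ⇒ BC·BC·C·C·AA·BC·BC·BC·C·C·AA·BC·BC·BC·C·C·AA·BC·C·C·AA·BC
    A ↦ C
    B ↦ AA
    C ↦ BC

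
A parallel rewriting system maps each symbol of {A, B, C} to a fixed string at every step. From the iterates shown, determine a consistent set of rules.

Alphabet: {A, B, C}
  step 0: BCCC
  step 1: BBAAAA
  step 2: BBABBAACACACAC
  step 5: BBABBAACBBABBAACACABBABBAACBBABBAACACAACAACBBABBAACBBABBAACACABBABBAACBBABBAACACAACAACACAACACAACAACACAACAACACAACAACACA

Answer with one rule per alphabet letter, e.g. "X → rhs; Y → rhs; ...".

  step 1 ⇒ step 2: BBAAAA ⇒ BBA·BBA·AC·AC·AC·AC
    A ↦ AC
    B ↦ BBA
  step 0 ⇒ step 1: BCCC ⇒ BBA·A·A·A
    C ↦ A

A->AC, B->BBA, C->A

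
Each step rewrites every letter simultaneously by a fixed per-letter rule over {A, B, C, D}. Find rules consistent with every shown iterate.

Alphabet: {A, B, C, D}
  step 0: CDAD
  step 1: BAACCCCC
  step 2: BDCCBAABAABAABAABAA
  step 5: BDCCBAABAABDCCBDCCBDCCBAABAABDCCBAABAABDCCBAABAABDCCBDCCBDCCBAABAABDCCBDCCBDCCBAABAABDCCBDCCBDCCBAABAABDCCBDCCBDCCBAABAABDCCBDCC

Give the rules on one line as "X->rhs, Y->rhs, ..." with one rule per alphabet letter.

  step 1 ⇒ step 2: BAACCCCC ⇒ BD·C·C·BAA·BAA·BAA·BAA·BAA
    A ↦ C
    B ↦ BD
    C ↦ BAA
  step 0 ⇒ step 1: CDAD ⇒ BAA·CC·C·CC
    D ↦ CC

A->C, B->BD, C->BAA, D->CC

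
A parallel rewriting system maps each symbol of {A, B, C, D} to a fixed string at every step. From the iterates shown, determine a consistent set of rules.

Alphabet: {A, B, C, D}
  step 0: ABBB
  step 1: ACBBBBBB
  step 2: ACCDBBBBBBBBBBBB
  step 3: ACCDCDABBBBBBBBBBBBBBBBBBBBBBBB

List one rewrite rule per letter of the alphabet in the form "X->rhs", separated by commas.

A->AC, B->BB, C->CD, D->A

  step 2 ⇒ step 3: ACCDBBBBBBBBBBBB ⇒ AC·CD·CD·A·BB·BB·BB·BB·BB·BB·BB·BB·BB·BB·BB·BB
    A ↦ AC
    B ↦ BB
    C ↦ CD
    D ↦ A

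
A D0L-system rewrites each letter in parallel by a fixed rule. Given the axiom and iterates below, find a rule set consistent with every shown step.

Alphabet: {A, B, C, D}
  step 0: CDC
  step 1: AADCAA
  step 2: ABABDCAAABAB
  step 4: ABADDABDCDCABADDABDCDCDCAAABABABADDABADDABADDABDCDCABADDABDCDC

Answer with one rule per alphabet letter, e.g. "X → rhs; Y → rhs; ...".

  step 1 ⇒ step 2: AADCAA ⇒ AB·AB·DC·AA·AB·AB
    A ↦ AB
    C ↦ AA
    D ↦ DC
    B ↦ ADD  (constrained at step 2)

A->AB, B->ADD, C->AA, D->DC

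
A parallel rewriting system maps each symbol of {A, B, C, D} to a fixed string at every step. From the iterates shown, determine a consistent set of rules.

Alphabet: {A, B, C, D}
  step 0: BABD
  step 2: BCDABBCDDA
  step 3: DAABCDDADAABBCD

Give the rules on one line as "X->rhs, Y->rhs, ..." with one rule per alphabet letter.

A->CD, B->DA, C->A, D->B

  step 2 ⇒ step 3: BCDABBCDDA ⇒ DA·A·B·CD·DA·DA·A·B·B·CD
    A ↦ CD
    B ↦ DA
    C ↦ A
    D ↦ B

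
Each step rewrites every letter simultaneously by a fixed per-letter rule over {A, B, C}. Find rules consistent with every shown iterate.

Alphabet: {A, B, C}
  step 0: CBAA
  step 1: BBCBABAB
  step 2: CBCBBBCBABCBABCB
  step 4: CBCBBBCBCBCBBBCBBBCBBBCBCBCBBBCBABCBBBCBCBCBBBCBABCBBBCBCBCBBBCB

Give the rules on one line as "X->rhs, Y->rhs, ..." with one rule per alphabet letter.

A->AB, B->CB, C->BB

  step 1 ⇒ step 2: BBCBABAB ⇒ CB·CB·BB·CB·AB·CB·AB·CB
    A ↦ AB
    B ↦ CB
    C ↦ BB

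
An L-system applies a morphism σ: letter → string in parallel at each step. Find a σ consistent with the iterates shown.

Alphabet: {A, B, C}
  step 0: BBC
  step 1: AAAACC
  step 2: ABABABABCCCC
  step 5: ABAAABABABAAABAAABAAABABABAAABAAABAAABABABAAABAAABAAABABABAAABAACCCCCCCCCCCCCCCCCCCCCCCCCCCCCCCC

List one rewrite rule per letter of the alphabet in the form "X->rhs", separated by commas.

A->AB, B->AA, C->CC

  step 1 ⇒ step 2: AAAACC ⇒ AB·AB·AB·AB·CC·CC
    A ↦ AB
    C ↦ CC
  step 0 ⇒ step 1: BBC ⇒ AA·AA·CC
    B ↦ AA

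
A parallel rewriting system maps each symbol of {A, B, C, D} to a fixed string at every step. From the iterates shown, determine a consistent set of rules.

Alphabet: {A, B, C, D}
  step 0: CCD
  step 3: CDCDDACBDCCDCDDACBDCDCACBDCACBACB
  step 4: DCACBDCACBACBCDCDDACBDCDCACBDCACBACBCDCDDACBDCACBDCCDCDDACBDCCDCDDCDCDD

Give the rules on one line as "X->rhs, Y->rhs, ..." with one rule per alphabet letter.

  step 3 ⇒ step 4: CDCDDACBDCCDCDDACBDCDCACBDCACBACB ⇒ DC·ACB·DC·ACB·ACB·C·DC·DD·ACB·DC·DC·ACB·DC·ACB·ACB·C·DC·DD·ACB·DC·ACB·DC·C·DC·DD·ACB·DC·C·DC·DD·C·DC·DD
    A ↦ C
    B ↦ DD
    C ↦ DC
    D ↦ ACB

A->C, B->DD, C->DC, D->ACB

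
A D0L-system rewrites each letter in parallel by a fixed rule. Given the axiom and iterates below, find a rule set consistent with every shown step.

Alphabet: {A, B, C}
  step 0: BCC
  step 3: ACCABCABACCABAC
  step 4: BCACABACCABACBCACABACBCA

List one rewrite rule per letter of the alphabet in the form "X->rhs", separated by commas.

A->B, B->AC, C->CA

  step 3 ⇒ step 4: ACCABCABACCABAC ⇒ B·CA·CA·B·AC·CA·B·AC·B·CA·CA·B·AC·B·CA
    A ↦ B
    B ↦ AC
    C ↦ CA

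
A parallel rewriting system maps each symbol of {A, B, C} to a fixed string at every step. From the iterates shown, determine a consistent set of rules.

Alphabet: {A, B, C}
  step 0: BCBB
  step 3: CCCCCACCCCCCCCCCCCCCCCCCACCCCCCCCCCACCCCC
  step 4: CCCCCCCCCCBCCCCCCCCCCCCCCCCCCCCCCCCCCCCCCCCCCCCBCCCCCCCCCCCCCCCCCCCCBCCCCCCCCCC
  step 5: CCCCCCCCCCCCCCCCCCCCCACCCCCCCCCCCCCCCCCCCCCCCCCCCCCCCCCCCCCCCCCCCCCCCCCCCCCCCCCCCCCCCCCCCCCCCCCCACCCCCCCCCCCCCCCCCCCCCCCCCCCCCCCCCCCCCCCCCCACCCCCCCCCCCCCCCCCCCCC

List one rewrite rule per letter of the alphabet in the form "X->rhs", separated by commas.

A->B, B->CAC, C->CC

  step 4 ⇒ step 5: CCCCCCCCCCBCCCCCCCCCCCCCCCCCCCCCCCCCCCCCCCCCCCCBCCCCCCCCCCCCCCCCCCCCBCCCCCCCCCC ⇒ CC·CC·CC·CC·CC·CC·CC·CC·CC·CC·CAC·CC·CC·CC·CC·CC·CC·CC·CC·CC·CC·CC·CC·CC·CC·CC·CC·CC·CC·CC·CC·CC·CC·CC·CC·CC·CC·CC·CC·CC·CC·CC·CC·CC·CC·CC·CC·CAC·CC·CC·CC·CC·CC·CC·CC·CC·CC·CC·CC·CC·CC·CC·CC·CC·CC·CC·CC·CC·CAC·CC·CC·CC·CC·CC·CC·CC·CC·CC·CC
    B ↦ CAC
    C ↦ CC
  step 3 ⇒ step 4: CCCCCACCCCCCCCCCCCCCCCCCACCCCCCCCCCACCCCC ⇒ CC·CC·CC·CC·CC·B·CC·CC·CC·CC·CC·CC·CC·CC·CC·CC·CC·CC·CC·CC·CC·CC·CC·CC·B·CC·CC·CC·CC·CC·CC·CC·CC·CC·CC·B·CC·CC·CC·CC·CC
    A ↦ B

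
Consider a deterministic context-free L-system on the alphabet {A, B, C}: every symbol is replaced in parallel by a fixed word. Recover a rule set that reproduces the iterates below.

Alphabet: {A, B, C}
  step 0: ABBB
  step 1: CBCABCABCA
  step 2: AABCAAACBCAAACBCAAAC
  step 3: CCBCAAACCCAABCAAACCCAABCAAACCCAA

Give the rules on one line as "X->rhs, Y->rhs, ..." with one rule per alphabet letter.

  step 2 ⇒ step 3: AABCAAACBCAAACBCAAAC ⇒ C·C·BCA·AA·C·C·C·AA·BCA·AA·C·C·C·AA·BCA·AA·C·C·C·AA
    A ↦ C
    B ↦ BCA
    C ↦ AA

A->C, B->BCA, C->AA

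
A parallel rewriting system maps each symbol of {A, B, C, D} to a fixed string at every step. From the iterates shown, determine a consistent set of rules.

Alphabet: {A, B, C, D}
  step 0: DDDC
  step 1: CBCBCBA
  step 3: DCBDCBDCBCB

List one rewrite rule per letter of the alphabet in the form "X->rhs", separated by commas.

A->D, B->D, C->A, D->CB

  step 0 ⇒ step 1: DDDC ⇒ CB·CB·CB·A
    C ↦ A
    D ↦ CB
    A ↦ D  (constrained at step 1)
    B ↦ D  (constrained at step 1)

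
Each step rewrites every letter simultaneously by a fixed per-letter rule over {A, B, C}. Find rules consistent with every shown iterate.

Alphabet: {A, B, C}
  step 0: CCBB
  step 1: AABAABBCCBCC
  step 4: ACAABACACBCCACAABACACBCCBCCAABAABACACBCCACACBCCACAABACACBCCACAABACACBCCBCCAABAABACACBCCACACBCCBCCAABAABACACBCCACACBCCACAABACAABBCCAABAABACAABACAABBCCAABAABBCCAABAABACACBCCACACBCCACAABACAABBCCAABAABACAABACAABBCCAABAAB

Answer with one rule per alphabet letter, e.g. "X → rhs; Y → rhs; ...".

A->AC, B->BCC, C->AAB

  step 0 ⇒ step 1: CCBB ⇒ AAB·AAB·BCC·BCC
    B ↦ BCC
    C ↦ AAB
    A ↦ AC  (constrained at step 1)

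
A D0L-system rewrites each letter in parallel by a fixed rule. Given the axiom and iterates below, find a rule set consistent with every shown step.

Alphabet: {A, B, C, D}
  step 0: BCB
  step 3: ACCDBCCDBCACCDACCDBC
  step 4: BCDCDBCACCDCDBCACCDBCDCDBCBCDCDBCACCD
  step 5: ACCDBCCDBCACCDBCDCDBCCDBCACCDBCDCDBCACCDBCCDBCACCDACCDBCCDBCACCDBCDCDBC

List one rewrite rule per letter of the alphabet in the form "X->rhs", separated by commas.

A->B, B->AC, C->CD, D->BC

  step 4 ⇒ step 5: BCDCDBCACCDCDBCACCDBCDCDBCBCDCDBCACCD ⇒ AC·CD·BC·CD·BC·AC·CD·B·CD·CD·BC·CD·BC·AC·CD·B·CD·CD·BC·AC·CD·BC·CD·BC·AC·CD·AC·CD·BC·CD·BC·AC·CD·B·CD·CD·BC
    A ↦ B
    B ↦ AC
    C ↦ CD
    D ↦ BC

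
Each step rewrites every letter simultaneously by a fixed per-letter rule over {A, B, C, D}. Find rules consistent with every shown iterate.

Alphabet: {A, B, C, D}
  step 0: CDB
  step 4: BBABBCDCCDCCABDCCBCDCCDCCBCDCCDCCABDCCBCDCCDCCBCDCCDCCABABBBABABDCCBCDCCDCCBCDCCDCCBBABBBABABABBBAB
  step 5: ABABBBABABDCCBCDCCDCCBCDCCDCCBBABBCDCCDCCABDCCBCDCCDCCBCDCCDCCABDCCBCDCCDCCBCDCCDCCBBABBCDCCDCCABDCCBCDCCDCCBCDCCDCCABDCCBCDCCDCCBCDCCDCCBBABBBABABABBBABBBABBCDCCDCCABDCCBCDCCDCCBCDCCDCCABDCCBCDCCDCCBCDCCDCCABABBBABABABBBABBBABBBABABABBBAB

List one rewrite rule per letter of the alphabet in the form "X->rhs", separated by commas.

  step 4 ⇒ step 5: BBABBCDCCDCCABDCCBCDCCDCCBCDCCDCCABDCCBCDCCDCCBCDCCDCCABABBBABABDCCBCDCCDCCBCDCCDCCBBABBBABABABBBAB ⇒ AB·AB·BB·AB·AB·DCC·BC·DCC·DCC·BC·DCC·DCC·BB·AB·BC·DCC·DCC·AB·DCC·BC·DCC·DCC·BC·DCC·DCC·AB·DCC·BC·DCC·DCC·BC·DCC·DCC·BB·AB·BC·DCC·DCC·AB·DCC·BC·DCC·DCC·BC·DCC·DCC·AB·DCC·BC·DCC·DCC·BC·DCC·DCC·BB·AB·BB·AB·AB·AB·BB·AB·BB·AB·BC·DCC·DCC·AB·DCC·BC·DCC·DCC·BC·DCC·DCC·AB·DCC·BC·DCC·DCC·BC·DCC·DCC·AB·AB·BB·AB·AB·AB·BB·AB·BB·AB·BB·AB·AB·AB·BB·AB
    A ↦ BB
    B ↦ AB
    C ↦ DCC
    D ↦ BC

A->BB, B->AB, C->DCC, D->BC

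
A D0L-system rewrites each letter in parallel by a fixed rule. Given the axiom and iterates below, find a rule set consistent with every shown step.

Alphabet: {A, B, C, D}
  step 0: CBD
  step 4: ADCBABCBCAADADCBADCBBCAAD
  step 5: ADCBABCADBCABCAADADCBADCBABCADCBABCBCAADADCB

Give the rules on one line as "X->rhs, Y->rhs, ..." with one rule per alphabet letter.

  step 4 ⇒ step 5: ADCBABCBCAADADCBADCBBCAAD ⇒ AD·CB·A·BC·AD·BC·A·BC·A·AD·AD·CB·AD·CB·A·BC·AD·CB·A·BC·BC·A·AD·AD·CB
    A ↦ AD
    B ↦ BC
    C ↦ A
    D ↦ CB

A->AD, B->BC, C->A, D->CB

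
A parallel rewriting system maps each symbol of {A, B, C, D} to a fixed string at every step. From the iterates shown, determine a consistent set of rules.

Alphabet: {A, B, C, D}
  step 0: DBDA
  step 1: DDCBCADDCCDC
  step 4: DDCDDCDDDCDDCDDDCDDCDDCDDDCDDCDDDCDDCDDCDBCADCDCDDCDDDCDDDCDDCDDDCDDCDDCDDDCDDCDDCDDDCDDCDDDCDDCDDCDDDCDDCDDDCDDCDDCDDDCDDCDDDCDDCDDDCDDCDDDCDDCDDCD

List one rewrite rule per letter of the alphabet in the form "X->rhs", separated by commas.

  step 0 ⇒ step 1: DBDA ⇒ DDC·BCA·DDC·CDC
    A ↦ CDC
    B ↦ BCA
    D ↦ DDC
    C ↦ D  (constrained at step 1)

A->CDC, B->BCA, C->D, D->DDC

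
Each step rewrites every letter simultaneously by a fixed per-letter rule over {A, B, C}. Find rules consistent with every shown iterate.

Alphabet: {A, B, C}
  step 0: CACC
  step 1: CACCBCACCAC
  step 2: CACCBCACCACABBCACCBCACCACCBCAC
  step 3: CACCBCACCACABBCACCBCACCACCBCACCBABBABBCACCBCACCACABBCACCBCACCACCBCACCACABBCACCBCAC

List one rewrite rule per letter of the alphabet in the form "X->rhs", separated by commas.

  step 2 ⇒ step 3: CACCBCACCACABBCACCBCACCACCBCAC ⇒ CAC·CB·CAC·CAC·ABB·CAC·CB·CAC·CAC·CB·CAC·CB·ABB·ABB·CAC·CB·CAC·CAC·ABB·CAC·CB·CAC·CAC·CB·CAC·CAC·ABB·CAC·CB·CAC
    A ↦ CB
    B ↦ ABB
    C ↦ CAC

A->CB, B->ABB, C->CAC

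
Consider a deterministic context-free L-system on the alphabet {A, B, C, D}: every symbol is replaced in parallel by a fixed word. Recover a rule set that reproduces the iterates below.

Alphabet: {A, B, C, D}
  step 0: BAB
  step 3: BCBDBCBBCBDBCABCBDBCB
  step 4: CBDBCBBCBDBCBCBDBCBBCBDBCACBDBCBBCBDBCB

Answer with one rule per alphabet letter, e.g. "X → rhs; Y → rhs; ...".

A->CA, B->CB, C->DB, D->B

  step 3 ⇒ step 4: BCBDBCBBCBDBCABCBDBCB ⇒ CB·DB·CB·B·CB·DB·CB·CB·DB·CB·B·CB·DB·CA·CB·DB·CB·B·CB·DB·CB
    A ↦ CA
    B ↦ CB
    C ↦ DB
    D ↦ B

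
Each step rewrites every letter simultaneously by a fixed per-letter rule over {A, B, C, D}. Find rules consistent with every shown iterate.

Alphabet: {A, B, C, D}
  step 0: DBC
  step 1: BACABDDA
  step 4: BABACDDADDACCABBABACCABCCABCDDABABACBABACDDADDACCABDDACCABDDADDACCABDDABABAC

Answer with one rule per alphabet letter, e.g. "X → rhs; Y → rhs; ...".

A->C, B->CAB, C->DDA, D->BA

  step 0 ⇒ step 1: DBC ⇒ BA·CAB·DDA
    B ↦ CAB
    C ↦ DDA
    D ↦ BA
    A ↦ C  (constrained at step 1)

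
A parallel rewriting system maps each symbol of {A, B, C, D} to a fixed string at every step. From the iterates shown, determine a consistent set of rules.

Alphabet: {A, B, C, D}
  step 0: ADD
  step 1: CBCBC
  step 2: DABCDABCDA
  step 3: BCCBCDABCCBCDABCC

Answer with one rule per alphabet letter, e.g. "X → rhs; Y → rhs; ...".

A->C, B->BC, C->DA, D->BC

  step 2 ⇒ step 3: DABCDABCDA ⇒ BC·C·BC·DA·BC·C·BC·DA·BC·C
    A ↦ C
    B ↦ BC
    C ↦ DA
    D ↦ BC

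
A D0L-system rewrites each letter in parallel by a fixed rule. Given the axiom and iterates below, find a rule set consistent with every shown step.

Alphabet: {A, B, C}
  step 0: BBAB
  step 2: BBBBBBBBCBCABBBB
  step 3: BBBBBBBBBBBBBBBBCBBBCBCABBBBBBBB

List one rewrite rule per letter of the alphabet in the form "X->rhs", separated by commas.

A->CA, B->BB, C->CB

  step 2 ⇒ step 3: BBBBBBBBCBCABBBB ⇒ BB·BB·BB·BB·BB·BB·BB·BB·CB·BB·CB·CA·BB·BB·BB·BB
    A ↦ CA
    B ↦ BB
    C ↦ CB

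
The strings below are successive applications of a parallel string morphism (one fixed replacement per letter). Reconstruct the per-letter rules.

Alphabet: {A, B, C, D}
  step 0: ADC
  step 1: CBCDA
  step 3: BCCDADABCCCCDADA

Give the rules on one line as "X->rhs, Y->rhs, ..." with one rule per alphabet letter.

A->C, B->CC, C->DA, D->BC

  step 0 ⇒ step 1: ADC ⇒ C·BC·DA
    A ↦ C
    C ↦ DA
    D ↦ BC
    B ↦ CC  (constrained at step 1)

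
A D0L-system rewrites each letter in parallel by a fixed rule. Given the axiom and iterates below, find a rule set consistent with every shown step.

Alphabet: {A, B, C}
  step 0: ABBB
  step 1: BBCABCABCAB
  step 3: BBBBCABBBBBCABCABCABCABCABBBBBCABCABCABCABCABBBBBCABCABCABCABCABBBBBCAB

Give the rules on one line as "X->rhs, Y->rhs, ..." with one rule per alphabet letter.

A->BB, B->CAB, C->BB

  step 0 ⇒ step 1: ABBB ⇒ BB·CAB·CAB·CAB
    A ↦ BB
    B ↦ CAB
    C ↦ BB  (constrained at step 1)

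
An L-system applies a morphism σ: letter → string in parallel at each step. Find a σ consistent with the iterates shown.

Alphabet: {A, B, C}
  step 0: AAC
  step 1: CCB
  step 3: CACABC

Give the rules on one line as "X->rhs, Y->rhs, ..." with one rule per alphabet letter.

A->C, B->CA, C->B

  step 0 ⇒ step 1: AAC ⇒ C·C·B
    A ↦ C
    C ↦ B
    B ↦ CA  (constrained at step 1)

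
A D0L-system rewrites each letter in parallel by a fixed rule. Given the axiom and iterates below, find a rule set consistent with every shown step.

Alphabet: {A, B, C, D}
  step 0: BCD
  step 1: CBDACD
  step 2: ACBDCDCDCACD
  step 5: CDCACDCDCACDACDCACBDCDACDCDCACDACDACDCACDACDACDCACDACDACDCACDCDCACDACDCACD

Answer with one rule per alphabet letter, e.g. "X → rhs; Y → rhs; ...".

A->CDC, B->CBD, C->A, D->CD

  step 1 ⇒ step 2: CBDACD ⇒ A·CBD·CD·CDC·A·CD
    A ↦ CDC
    B ↦ CBD
    C ↦ A
    D ↦ CD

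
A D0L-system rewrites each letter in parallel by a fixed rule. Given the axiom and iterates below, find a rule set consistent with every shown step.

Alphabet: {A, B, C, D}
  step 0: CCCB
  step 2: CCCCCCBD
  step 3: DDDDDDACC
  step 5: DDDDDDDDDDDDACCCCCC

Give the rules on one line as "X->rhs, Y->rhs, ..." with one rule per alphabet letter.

  step 2 ⇒ step 3: CCCCCCBD ⇒ D·D·D·D·D·D·A·CC
    B ↦ A
    C ↦ D
    D ↦ CC
    A ↦ BD  (constrained at step 3)

A->BD, B->A, C->D, D->CC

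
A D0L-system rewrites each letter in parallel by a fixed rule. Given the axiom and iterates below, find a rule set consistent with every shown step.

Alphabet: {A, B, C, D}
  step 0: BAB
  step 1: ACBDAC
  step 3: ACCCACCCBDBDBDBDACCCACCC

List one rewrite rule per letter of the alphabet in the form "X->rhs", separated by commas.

  step 0 ⇒ step 1: BAB ⇒ AC·BD·AC
    A ↦ BD
    B ↦ AC
    C ↦ BD  (constrained at step 1)
    D ↦ CC  (constrained at step 1)

A->BD, B->AC, C->BD, D->CC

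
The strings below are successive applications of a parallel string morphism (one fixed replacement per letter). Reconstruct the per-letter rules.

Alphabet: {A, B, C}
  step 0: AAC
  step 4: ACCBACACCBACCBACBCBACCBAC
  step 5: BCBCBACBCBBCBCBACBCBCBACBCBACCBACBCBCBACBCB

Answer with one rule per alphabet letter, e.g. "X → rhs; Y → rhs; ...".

  step 4 ⇒ step 5: ACCBACACCBACCBACBCBACCBAC ⇒ B·CB·CB·AC·B·CB·B·CB·CB·AC·B·CB·CB·AC·B·CB·AC·CB·AC·B·CB·CB·AC·B·CB
    A ↦ B
    B ↦ AC
    C ↦ CB

A->B, B->AC, C->CB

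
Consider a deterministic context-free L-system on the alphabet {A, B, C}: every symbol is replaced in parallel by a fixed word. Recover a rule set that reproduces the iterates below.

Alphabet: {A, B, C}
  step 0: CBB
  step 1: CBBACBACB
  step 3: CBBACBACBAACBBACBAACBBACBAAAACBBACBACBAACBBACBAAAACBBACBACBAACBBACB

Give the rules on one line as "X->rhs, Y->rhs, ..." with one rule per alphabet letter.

  step 0 ⇒ step 1: CBB ⇒ CBB·ACB·ACB
    B ↦ ACB
    C ↦ CBB
    A ↦ AA  (constrained at step 1)

A->AA, B->ACB, C->CBB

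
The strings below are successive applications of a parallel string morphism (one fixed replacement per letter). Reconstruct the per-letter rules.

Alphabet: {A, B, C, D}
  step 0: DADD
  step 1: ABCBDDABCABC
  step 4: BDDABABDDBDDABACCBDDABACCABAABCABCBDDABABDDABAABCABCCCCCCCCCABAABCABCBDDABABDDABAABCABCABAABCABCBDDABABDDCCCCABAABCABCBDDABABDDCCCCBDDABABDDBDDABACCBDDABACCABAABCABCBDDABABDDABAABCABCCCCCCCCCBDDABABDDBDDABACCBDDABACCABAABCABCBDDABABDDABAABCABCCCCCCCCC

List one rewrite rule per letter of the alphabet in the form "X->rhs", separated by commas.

A->BDD, B->ABA, C->CC, D->ABC

  step 0 ⇒ step 1: DADD ⇒ ABC·BDD·ABC·ABC
    A ↦ BDD
    D ↦ ABC
    B ↦ ABA  (constrained at step 1)
    C ↦ CC  (constrained at step 1)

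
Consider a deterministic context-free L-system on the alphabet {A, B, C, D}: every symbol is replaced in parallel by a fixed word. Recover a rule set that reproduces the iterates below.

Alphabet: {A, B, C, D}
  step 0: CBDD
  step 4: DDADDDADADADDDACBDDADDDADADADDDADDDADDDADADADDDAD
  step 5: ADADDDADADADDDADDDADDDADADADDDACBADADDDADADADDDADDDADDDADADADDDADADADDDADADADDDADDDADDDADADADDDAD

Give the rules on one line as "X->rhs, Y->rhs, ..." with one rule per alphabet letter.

  step 4 ⇒ step 5: DDADDDADADADDDACBDDADDDADADADDDADDDADDDADADADDDAD ⇒ AD·AD·DD·AD·AD·AD·DD·AD·DD·AD·DD·AD·AD·AD·DD·A·CB·AD·AD·DD·AD·AD·AD·DD·AD·DD·AD·DD·AD·AD·AD·DD·AD·AD·AD·DD·AD·AD·AD·DD·AD·DD·AD·DD·AD·AD·AD·DD·AD
    A ↦ DD
    B ↦ CB
    C ↦ A
    D ↦ AD

A->DD, B->CB, C->A, D->AD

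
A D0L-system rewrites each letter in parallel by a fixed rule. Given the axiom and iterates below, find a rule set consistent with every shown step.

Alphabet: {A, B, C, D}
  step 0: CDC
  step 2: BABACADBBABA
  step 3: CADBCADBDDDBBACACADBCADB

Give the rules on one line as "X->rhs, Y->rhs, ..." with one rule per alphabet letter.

A->DB, B->CA, C->DD, D->BA

  step 2 ⇒ step 3: BABACADBBABA ⇒ CA·DB·CA·DB·DD·DB·BA·CA·CA·DB·CA·DB
    A ↦ DB
    B ↦ CA
    C ↦ DD
    D ↦ BA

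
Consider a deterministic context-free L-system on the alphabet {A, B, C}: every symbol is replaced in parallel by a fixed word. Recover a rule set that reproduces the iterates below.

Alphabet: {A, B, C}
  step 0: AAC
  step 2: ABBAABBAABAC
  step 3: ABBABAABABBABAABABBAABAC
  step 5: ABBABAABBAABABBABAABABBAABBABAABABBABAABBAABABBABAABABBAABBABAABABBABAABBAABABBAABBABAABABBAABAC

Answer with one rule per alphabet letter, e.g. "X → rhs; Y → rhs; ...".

  step 2 ⇒ step 3: ABBAABBAABAC ⇒ AB·BA·BA·AB·AB·BA·BA·AB·AB·BA·AB·AC
    A ↦ AB
    B ↦ BA
    C ↦ AC

A->AB, B->BA, C->AC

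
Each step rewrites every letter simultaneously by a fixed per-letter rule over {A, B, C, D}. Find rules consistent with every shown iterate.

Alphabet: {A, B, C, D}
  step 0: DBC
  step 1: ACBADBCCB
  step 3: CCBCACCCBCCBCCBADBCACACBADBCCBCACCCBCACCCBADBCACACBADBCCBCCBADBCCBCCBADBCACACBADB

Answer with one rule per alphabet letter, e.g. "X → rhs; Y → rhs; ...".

A->CAC, B->ADB, C->CCB, D->ACB

  step 0 ⇒ step 1: DBC ⇒ ACB·ADB·CCB
    B ↦ ADB
    C ↦ CCB
    D ↦ ACB
    A ↦ CAC  (constrained at step 1)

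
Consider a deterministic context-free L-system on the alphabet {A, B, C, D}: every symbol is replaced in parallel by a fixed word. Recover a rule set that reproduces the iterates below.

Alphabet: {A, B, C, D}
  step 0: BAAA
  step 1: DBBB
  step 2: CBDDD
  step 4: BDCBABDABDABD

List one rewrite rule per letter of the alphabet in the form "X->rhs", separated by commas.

A->B, B->D, C->AB, D->CB

  step 1 ⇒ step 2: DBBB ⇒ CB·D·D·D
    B ↦ D
    D ↦ CB
  step 0 ⇒ step 1: BAAA ⇒ D·B·B·B
    A ↦ B
    C ↦ AB  (constrained at step 2)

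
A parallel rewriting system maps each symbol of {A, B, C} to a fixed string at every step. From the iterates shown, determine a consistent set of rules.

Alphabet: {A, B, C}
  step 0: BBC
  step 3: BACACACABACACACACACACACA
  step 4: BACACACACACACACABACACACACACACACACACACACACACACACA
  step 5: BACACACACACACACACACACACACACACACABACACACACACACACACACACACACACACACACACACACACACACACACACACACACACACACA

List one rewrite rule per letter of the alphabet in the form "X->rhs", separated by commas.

A->CA, B->BA, C->CA

  step 4 ⇒ step 5: BACACACACACACACABACACACACACACACACACACACACACACACA ⇒ BA·CA·CA·CA·CA·CA·CA·CA·CA·CA·CA·CA·CA·CA·CA·CA·BA·CA·CA·CA·CA·CA·CA·CA·CA·CA·CA·CA·CA·CA·CA·CA·CA·CA·CA·CA·CA·CA·CA·CA·CA·CA·CA·CA·CA·CA·CA·CA
    A ↦ CA
    B ↦ BA
    C ↦ CA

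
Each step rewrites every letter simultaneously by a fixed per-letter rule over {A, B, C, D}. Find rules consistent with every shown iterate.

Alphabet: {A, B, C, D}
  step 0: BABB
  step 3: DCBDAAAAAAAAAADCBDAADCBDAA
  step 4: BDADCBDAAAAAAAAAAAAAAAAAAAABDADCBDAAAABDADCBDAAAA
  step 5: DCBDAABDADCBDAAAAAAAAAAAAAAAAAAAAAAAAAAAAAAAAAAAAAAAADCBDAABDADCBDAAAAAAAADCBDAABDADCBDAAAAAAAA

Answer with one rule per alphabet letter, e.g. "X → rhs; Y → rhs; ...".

A->AA, B->DC, C->A, D->BD

  step 4 ⇒ step 5: BDADCBDAAAAAAAAAAAAAAAAAAAABDADCBDAAAABDADCBDAAAA ⇒ DC·BD·AA·BD·A·DC·BD·AA·AA·AA·AA·AA·AA·AA·AA·AA·AA·AA·AA·AA·AA·AA·AA·AA·AA·AA·AA·DC·BD·AA·BD·A·DC·BD·AA·AA·AA·AA·DC·BD·AA·BD·A·DC·BD·AA·AA·AA·AA
    A ↦ AA
    B ↦ DC
    C ↦ A
    D ↦ BD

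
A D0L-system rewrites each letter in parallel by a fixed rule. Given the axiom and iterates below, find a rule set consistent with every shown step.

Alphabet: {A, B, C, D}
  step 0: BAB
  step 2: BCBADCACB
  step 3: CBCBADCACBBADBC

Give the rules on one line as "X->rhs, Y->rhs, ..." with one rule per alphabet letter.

  step 2 ⇒ step 3: BCBADCACB ⇒ C·B·C·BAD·CAC·B·BAD·B·C
    A ↦ BAD
    B ↦ C
    C ↦ B
    D ↦ CAC

A->BAD, B->C, C->B, D->CAC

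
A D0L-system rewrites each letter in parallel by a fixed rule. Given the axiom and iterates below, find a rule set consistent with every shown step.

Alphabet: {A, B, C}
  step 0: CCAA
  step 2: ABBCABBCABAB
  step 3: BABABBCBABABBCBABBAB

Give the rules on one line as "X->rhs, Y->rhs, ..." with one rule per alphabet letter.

A->B, B->AB, C->BC

  step 2 ⇒ step 3: ABBCABBCABAB ⇒ B·AB·AB·BC·B·AB·AB·BC·B·AB·B·AB
    A ↦ B
    B ↦ AB
    C ↦ BC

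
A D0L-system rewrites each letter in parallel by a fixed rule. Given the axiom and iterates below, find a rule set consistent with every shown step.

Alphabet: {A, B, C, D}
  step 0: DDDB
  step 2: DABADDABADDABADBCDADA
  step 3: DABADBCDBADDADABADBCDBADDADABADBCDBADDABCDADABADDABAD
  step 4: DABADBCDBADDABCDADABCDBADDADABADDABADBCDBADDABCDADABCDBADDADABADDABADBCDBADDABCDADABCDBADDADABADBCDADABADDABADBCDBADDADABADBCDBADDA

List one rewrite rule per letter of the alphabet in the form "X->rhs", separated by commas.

A->BAD, B->BCD, C->A, D->DA

  step 3 ⇒ step 4: DABADBCDBADDADABADBCDBADDADABADBCDBADDABCDADABADDABAD ⇒ DA·BAD·BCD·BAD·DA·BCD·A·DA·BCD·BAD·DA·DA·BAD·DA·BAD·BCD·BAD·DA·BCD·A·DA·BCD·BAD·DA·DA·BAD·DA·BAD·BCD·BAD·DA·BCD·A·DA·BCD·BAD·DA·DA·BAD·BCD·A·DA·BAD·DA·BAD·BCD·BAD·DA·DA·BAD·BCD·BAD·DA
    A ↦ BAD
    B ↦ BCD
    C ↦ A
    D ↦ DA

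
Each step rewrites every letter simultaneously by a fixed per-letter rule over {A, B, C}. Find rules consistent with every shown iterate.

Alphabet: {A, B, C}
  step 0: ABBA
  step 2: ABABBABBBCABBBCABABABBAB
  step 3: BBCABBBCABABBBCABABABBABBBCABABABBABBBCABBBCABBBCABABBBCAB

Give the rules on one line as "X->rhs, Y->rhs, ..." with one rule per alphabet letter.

A->BBC, B->AB, C->BAB

  step 2 ⇒ step 3: ABABBABBBCABBBCABABABBAB ⇒ BBC·AB·BBC·AB·AB·BBC·AB·AB·AB·BAB·BBC·AB·AB·AB·BAB·BBC·AB·BBC·AB·BBC·AB·AB·BBC·AB
    A ↦ BBC
    B ↦ AB
    C ↦ BAB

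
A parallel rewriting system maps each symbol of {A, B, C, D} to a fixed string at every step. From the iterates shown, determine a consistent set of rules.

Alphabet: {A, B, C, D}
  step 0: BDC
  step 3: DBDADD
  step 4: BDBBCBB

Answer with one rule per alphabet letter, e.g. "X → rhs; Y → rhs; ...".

  step 3 ⇒ step 4: DBDADD ⇒ B·D·B·BC·B·B
    A ↦ BC
    B ↦ D
    D ↦ B
    C ↦ AD  (constrained at step 0)

A->BC, B->D, C->AD, D->B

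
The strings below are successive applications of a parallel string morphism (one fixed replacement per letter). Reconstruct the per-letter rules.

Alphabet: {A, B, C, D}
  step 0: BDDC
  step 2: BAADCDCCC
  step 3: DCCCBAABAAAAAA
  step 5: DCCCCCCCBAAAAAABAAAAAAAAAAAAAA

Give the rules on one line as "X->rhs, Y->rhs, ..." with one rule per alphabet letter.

  step 2 ⇒ step 3: BAADCDCCC ⇒ DC·C·C·B·AA·B·AA·AA·AA
    A ↦ C
    B ↦ DC
    C ↦ AA
    D ↦ B

A->C, B->DC, C->AA, D->B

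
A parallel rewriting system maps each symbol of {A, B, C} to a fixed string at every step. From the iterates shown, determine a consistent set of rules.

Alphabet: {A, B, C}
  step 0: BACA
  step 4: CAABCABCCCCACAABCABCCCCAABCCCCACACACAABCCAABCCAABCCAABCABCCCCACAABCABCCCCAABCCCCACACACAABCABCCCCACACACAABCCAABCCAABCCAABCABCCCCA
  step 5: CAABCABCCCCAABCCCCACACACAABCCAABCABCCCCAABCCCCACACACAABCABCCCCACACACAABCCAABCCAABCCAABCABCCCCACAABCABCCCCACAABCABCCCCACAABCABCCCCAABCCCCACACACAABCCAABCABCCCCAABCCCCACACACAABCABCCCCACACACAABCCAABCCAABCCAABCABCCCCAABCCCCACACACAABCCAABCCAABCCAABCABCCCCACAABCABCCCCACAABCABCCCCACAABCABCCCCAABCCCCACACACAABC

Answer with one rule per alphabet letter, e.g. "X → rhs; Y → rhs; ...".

A->ABC, B->CC, C->CA

  step 4 ⇒ step 5: CAABCABCCCCACAABCABCCCCAABCCCCACACACAABCCAABCCAABCCAABCABCCCCACAABCABCCCCAABCCCCACACACAABCABCCCCACACACAABCCAABCCAABCCAABCABCCCCA ⇒ CA·ABC·ABC·CC·CA·ABC·CC·CA·CA·CA·CA·ABC·CA·ABC·ABC·CC·CA·ABC·CC·CA·CA·CA·CA·ABC·ABC·CC·CA·CA·CA·CA·ABC·CA·ABC·CA·ABC·CA·ABC·ABC·CC·CA·CA·ABC·ABC·CC·CA·CA·ABC·ABC·CC·CA·CA·ABC·ABC·CC·CA·ABC·CC·CA·CA·CA·CA·ABC·CA·ABC·ABC·CC·CA·ABC·CC·CA·CA·CA·CA·ABC·ABC·CC·CA·CA·CA·CA·ABC·CA·ABC·CA·ABC·CA·ABC·ABC·CC·CA·ABC·CC·CA·CA·CA·CA·ABC·CA·ABC·CA·ABC·CA·ABC·ABC·CC·CA·CA·ABC·ABC·CC·CA·CA·ABC·ABC·CC·CA·CA·ABC·ABC·CC·CA·ABC·CC·CA·CA·CA·CA·ABC
    A ↦ ABC
    B ↦ CC
    C ↦ CA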